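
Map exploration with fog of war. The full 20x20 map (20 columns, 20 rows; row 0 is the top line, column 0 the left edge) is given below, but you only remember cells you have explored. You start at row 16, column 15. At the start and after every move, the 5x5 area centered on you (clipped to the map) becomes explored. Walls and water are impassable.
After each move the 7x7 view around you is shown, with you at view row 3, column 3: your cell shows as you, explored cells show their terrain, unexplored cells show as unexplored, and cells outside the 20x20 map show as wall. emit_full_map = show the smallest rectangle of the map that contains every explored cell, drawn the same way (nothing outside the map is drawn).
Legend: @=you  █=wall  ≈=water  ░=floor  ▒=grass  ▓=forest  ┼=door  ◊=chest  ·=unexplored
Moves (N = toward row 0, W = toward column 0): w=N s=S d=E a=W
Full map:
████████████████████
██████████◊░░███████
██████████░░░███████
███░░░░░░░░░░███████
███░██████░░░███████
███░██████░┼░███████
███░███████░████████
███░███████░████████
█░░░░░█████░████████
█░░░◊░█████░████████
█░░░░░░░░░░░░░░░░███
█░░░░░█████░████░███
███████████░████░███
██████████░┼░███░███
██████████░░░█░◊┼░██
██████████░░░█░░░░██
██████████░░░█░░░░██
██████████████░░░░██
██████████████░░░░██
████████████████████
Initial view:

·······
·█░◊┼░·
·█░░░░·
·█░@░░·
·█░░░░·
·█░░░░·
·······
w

·······
·███░█·
·█░◊┼░·
·█░@░░·
·█░░░░·
·█░░░░·
·█░░░░·

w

·······
·███░█·
·███░█·
·█░@┼░·
·█░░░░·
·█░░░░·
·█░░░░·

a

·······
·████░█
·░███░█
·░█@◊┼░
·░█░░░░
·░█░░░░
··█░░░░

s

·████░█
·░███░█
·░█░◊┼░
·░█@░░░
·░█░░░░
·██░░░░
··█░░░░

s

·░███░█
·░█░◊┼░
·░█░░░░
·░█@░░░
·██░░░░
·██░░░░
·······

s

·░█░◊┼░
·░█░░░░
·░█░░░░
·██@░░░
·██░░░░
·█████·
███████

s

·░█░░░░
·░█░░░░
·██░░░░
·██@░░░
·█████·
███████
███████

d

░█░░░░·
░█░░░░·
██░░░░·
██░@░░·
██████·
███████
███████

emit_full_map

████░█
░███░█
░█░◊┼░
░█░░░░
░█░░░░
██░░░░
██░@░░
██████

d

█░░░░··
█░░░░█·
█░░░░█·
█░░@░█·
██████·
███████
███████

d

░░░░··█
░░░░███
░░░░███
░░░@███
███████
███████
███████

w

░◊┼░··█
░░░░███
░░░░███
░░░@███
░░░░███
███████
███████

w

██░█··█
░◊┼░███
░░░░███
░░░@███
░░░░███
░░░░███
███████

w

██░█··█
██░████
░◊┼░███
░░░@███
░░░░███
░░░░███
░░░░███

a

███░█··
███░███
█░◊┼░██
█░░@░██
█░░░░██
█░░░░██
█░░░░██

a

████░█·
░███░██
░█░◊┼░█
░█░@░░█
░█░░░░█
██░░░░█
██░░░░█

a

·████░█
·░███░█
·░█░◊┼░
·░█@░░░
·░█░░░░
·██░░░░
·██░░░░

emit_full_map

████░█··
░███░███
░█░◊┼░██
░█@░░░██
░█░░░░██
██░░░░██
██░░░░██
████████

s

·░███░█
·░█░◊┼░
·░█░░░░
·░█@░░░
·██░░░░
·██░░░░
·██████

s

·░█░◊┼░
·░█░░░░
·░█░░░░
·██@░░░
·██░░░░
·██████
███████

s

·░█░░░░
·░█░░░░
·██░░░░
·██@░░░
·██████
███████
███████

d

░█░░░░█
░█░░░░█
██░░░░█
██░@░░█
███████
███████
███████

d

█░░░░██
█░░░░██
█░░░░██
█░░@░██
███████
███████
███████

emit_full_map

████░█··
░███░███
░█░◊┼░██
░█░░░░██
░█░░░░██
██░░░░██
██░░@░██
████████

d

░░░░███
░░░░███
░░░░███
░░░@███
███████
███████
███████

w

░◊┼░███
░░░░███
░░░░███
░░░@███
░░░░███
███████
███████

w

██░████
░◊┼░███
░░░░███
░░░@███
░░░░███
░░░░███
███████

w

██░█··█
██░████
░◊┼░███
░░░@███
░░░░███
░░░░███
░░░░███

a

███░█··
███░███
█░◊┼░██
█░░@░██
█░░░░██
█░░░░██
█░░░░██

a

████░█·
░███░██
░█░◊┼░█
░█░@░░█
░█░░░░█
██░░░░█
██░░░░█

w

·······
████░█·
░███░██
░█░@┼░█
░█░░░░█
░█░░░░█
██░░░░█

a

·······
·████░█
·░███░█
·░█@◊┼░
·░█░░░░
·░█░░░░
·██░░░░

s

·████░█
·░███░█
·░█░◊┼░
·░█@░░░
·░█░░░░
·██░░░░
·██░░░░

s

·░███░█
·░█░◊┼░
·░█░░░░
·░█@░░░
·██░░░░
·██░░░░
·██████

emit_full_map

████░█··
░███░███
░█░◊┼░██
░█░░░░██
░█@░░░██
██░░░░██
██░░░░██
████████


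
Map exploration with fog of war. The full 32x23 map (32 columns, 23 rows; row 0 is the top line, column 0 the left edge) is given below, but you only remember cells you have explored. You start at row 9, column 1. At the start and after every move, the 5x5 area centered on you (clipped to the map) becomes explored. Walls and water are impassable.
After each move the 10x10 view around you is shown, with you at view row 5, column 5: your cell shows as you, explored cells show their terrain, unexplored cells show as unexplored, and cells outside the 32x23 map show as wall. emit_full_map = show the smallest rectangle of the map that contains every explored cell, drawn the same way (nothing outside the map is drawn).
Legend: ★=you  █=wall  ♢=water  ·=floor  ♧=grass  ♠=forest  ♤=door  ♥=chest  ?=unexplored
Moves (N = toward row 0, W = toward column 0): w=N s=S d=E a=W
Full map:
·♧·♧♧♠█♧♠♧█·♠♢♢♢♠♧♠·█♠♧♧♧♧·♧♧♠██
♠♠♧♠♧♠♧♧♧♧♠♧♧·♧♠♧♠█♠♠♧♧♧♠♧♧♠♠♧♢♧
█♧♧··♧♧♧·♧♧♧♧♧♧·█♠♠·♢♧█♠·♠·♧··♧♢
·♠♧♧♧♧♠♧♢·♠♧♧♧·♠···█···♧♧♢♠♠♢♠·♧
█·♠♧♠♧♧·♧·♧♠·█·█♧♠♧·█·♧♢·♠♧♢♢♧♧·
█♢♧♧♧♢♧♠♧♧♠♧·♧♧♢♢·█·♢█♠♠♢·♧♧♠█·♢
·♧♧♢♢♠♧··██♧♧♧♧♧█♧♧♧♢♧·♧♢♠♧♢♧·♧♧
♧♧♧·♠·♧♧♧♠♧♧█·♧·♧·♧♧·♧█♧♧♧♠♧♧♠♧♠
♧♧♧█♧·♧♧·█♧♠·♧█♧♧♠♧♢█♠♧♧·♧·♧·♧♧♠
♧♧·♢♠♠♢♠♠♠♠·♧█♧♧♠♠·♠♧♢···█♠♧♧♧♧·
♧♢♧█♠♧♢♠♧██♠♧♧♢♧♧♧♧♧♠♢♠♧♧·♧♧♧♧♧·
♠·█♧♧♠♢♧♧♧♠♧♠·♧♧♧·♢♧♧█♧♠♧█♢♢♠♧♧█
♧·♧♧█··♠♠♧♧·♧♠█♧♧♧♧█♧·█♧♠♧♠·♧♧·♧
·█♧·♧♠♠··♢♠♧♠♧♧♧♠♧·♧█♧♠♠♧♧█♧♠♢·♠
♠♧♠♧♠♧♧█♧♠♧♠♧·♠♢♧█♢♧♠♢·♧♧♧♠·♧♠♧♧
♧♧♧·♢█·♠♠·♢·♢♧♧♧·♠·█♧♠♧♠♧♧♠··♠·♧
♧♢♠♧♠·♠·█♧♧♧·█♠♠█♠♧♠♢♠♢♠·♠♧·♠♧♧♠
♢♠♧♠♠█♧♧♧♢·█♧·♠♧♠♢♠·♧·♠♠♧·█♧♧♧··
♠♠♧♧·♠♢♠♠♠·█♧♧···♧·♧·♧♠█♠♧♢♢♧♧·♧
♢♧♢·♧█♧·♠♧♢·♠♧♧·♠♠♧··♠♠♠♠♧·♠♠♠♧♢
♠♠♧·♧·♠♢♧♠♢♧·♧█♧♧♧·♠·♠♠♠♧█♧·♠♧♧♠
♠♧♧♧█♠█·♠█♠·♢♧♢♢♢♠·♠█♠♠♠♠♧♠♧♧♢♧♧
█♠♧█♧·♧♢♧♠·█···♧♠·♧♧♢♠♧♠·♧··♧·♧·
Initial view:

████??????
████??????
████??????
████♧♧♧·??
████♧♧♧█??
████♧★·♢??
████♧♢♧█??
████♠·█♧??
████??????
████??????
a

█████?????
█████?????
█████?????
█████♧♧♧·?
█████♧♧♧█?
█████★♧·♢?
█████♧♢♧█?
█████♠·█♧?
█████?????
█████?????

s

█████?????
█████?????
█████♧♧♧·?
█████♧♧♧█?
█████♧♧·♢?
█████★♢♧█?
█████♠·█♧?
█████♧·♧??
█████?????
█████?????

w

█████?????
█████?????
█████?????
█████♧♧♧·?
█████♧♧♧█?
█████★♧·♢?
█████♧♢♧█?
█████♠·█♧?
█████♧·♧??
█████?????

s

█████?????
█████?????
█████♧♧♧·?
█████♧♧♧█?
█████♧♧·♢?
█████★♢♧█?
█████♠·█♧?
█████♧·♧??
█████?????
█████?????

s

█████?????
█████♧♧♧·?
█████♧♧♧█?
█████♧♧·♢?
█████♧♢♧█?
█████★·█♧?
█████♧·♧??
█████·█♧??
█████?????
█████?????

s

█████♧♧♧·?
█████♧♧♧█?
█████♧♧·♢?
█████♧♢♧█?
█████♠·█♧?
█████★·♧??
█████·█♧??
█████♠♧♠??
█████?????
█████?????

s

█████♧♧♧█?
█████♧♧·♢?
█████♧♢♧█?
█████♠·█♧?
█████♧·♧??
█████★█♧??
█████♠♧♠??
█████♧♧♧??
█████?????
█████?????

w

█████♧♧♧·?
█████♧♧♧█?
█████♧♧·♢?
█████♧♢♧█?
█████♠·█♧?
█████★·♧??
█████·█♧??
█████♠♧♠??
█████♧♧♧??
█████?????

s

█████♧♧♧█?
█████♧♧·♢?
█████♧♢♧█?
█████♠·█♧?
█████♧·♧??
█████★█♧??
█████♠♧♠??
█████♧♧♧??
█████?????
█████?????

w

█████♧♧♧·?
█████♧♧♧█?
█████♧♧·♢?
█████♧♢♧█?
█████♠·█♧?
█████★·♧??
█████·█♧??
█████♠♧♠??
█████♧♧♧??
█████?????

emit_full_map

♧♧♧·
♧♧♧█
♧♧·♢
♧♢♧█
♠·█♧
★·♧?
·█♧?
♠♧♠?
♧♧♧?


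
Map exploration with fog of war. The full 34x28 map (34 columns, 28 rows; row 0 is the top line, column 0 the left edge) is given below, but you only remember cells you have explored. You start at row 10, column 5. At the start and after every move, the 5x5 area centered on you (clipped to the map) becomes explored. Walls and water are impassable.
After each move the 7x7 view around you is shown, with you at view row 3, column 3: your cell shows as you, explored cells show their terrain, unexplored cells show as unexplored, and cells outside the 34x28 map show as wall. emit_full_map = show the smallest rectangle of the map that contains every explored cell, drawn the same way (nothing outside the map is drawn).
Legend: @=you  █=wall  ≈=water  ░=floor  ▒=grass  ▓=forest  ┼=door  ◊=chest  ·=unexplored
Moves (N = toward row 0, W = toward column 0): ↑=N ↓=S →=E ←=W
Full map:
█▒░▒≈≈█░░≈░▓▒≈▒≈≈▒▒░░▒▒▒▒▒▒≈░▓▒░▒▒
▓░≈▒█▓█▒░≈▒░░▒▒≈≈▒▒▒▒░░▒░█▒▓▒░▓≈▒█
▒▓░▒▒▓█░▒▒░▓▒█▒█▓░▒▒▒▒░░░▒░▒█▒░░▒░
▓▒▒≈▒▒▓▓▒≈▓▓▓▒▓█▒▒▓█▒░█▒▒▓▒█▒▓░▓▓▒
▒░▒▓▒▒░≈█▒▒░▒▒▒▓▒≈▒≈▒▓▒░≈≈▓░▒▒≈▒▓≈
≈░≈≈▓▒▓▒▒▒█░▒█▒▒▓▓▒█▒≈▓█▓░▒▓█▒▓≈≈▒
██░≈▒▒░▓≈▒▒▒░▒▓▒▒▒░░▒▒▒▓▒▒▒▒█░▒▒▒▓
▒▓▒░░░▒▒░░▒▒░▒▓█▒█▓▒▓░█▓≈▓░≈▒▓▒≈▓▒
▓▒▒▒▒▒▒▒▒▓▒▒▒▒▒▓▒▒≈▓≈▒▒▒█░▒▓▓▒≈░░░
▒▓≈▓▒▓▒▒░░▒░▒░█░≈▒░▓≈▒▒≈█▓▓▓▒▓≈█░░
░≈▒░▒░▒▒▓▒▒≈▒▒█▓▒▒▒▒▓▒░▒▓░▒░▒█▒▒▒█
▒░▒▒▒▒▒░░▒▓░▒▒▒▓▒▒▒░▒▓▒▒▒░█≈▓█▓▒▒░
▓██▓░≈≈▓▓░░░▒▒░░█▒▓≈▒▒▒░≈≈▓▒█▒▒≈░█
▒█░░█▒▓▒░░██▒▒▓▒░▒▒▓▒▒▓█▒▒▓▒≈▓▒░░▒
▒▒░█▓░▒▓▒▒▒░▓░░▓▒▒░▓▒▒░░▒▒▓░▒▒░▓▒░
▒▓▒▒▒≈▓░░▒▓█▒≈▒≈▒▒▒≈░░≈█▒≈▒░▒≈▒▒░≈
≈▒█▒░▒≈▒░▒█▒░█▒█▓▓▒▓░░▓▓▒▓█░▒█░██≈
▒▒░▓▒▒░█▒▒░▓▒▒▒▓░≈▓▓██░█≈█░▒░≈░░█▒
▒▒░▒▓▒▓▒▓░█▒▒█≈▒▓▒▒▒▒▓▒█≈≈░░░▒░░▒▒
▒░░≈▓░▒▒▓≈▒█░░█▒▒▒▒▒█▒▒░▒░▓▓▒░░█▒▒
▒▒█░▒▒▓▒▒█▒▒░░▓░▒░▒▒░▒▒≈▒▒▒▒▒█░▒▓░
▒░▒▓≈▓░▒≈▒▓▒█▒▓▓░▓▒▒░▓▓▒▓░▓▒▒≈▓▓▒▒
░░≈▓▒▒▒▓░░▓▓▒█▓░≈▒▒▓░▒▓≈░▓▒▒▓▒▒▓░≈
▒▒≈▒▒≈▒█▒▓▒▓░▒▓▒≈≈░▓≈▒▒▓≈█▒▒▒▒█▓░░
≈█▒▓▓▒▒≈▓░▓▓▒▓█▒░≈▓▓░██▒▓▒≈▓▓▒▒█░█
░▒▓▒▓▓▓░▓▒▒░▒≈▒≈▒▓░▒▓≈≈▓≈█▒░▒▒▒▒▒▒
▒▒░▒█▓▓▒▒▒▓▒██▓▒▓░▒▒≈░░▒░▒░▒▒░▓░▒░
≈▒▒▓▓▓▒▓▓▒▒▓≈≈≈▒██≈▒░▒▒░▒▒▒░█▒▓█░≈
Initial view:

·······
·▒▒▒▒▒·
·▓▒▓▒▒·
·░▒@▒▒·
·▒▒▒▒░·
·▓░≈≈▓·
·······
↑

·······
·░░░▒▒·
·▒▒▒▒▒·
·▓▒@▒▒·
·░▒░▒▒·
·▒▒▒▒░·
·▓░≈≈▓·

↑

·······
·≈▒▒░▓·
·░░░▒▒·
·▒▒@▒▒·
·▓▒▓▒▒·
·░▒░▒▒·
·▒▒▒▒░·

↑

·······
·≈▓▒▓▒·
·≈▒▒░▓·
·░░@▒▒·
·▒▒▒▒▒·
·▓▒▓▒▒·
·░▒░▒▒·

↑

·······
·▓▒▒░≈·
·≈▓▒▓▒·
·≈▒@░▓·
·░░░▒▒·
·▒▒▒▒▒·
·▓▒▓▒▒·

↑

·······
·≈▒▒▓▓·
·▓▒▒░≈·
·≈▓@▓▒·
·≈▒▒░▓·
·░░░▒▒·
·▒▒▒▒▒·

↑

·······
·▒▒▓█░·
·≈▒▒▓▓·
·▓▒@░≈·
·≈▓▒▓▒·
·≈▒▒░▓·
·░░░▒▒·

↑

·······
·▒█▓█▒·
·▒▒▓█░·
·≈▒@▓▓·
·▓▒▒░≈·
·≈▓▒▓▒·
·≈▒▒░▓·

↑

███████
·▒≈≈█░·
·▒█▓█▒·
·▒▒@█░·
·≈▒▒▓▓·
·▓▒▒░≈·
·≈▓▒▓▒·

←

███████
·░▒≈≈█░
·≈▒█▓█▒
·░▒@▓█░
·▒≈▒▒▓▓
·▒▓▒▒░≈
··≈▓▒▓▒

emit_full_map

░▒≈≈█░
≈▒█▓█▒
░▒@▓█░
▒≈▒▒▓▓
▒▓▒▒░≈
·≈▓▒▓▒
·≈▒▒░▓
·░░░▒▒
·▒▒▒▒▒
·▓▒▓▒▒
·░▒░▒▒
·▒▒▒▒░
·▓░≈≈▓

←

███████
·▒░▒≈≈█
·░≈▒█▓█
·▓░@▒▓█
·▒▒≈▒▒▓
·░▒▓▒▒░
···≈▓▒▓

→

███████
▒░▒≈≈█░
░≈▒█▓█▒
▓░▒@▓█░
▒▒≈▒▒▓▓
░▒▓▒▒░≈
··≈▓▒▓▒

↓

▒░▒≈≈█░
░≈▒█▓█▒
▓░▒▒▓█░
▒▒≈@▒▓▓
░▒▓▒▒░≈
·≈≈▓▒▓▒
··≈▒▒░▓

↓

░≈▒█▓█▒
▓░▒▒▓█░
▒▒≈▒▒▓▓
░▒▓@▒░≈
·≈≈▓▒▓▒
·░≈▒▒░▓
··░░░▒▒

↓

▓░▒▒▓█░
▒▒≈▒▒▓▓
░▒▓▒▒░≈
·≈≈@▒▓▒
·░≈▒▒░▓
·▒░░░▒▒
··▒▒▒▒▒

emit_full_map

▒░▒≈≈█░
░≈▒█▓█▒
▓░▒▒▓█░
▒▒≈▒▒▓▓
░▒▓▒▒░≈
·≈≈@▒▓▒
·░≈▒▒░▓
·▒░░░▒▒
··▒▒▒▒▒
··▓▒▓▒▒
··░▒░▒▒
··▒▒▒▒░
··▓░≈≈▓

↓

▒▒≈▒▒▓▓
░▒▓▒▒░≈
·≈≈▓▒▓▒
·░≈@▒░▓
·▒░░░▒▒
·▒▒▒▒▒▒
··▓▒▓▒▒

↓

░▒▓▒▒░≈
·≈≈▓▒▓▒
·░≈▒▒░▓
·▒░@░▒▒
·▒▒▒▒▒▒
·≈▓▒▓▒▒
··░▒░▒▒

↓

·≈≈▓▒▓▒
·░≈▒▒░▓
·▒░░░▒▒
·▒▒@▒▒▒
·≈▓▒▓▒▒
·▒░▒░▒▒
··▒▒▒▒░

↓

·░≈▒▒░▓
·▒░░░▒▒
·▒▒▒▒▒▒
·≈▓@▓▒▒
·▒░▒░▒▒
·▒▒▒▒▒░
··▓░≈≈▓

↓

·▒░░░▒▒
·▒▒▒▒▒▒
·≈▓▒▓▒▒
·▒░@░▒▒
·▒▒▒▒▒░
·█▓░≈≈▓
·······

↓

·▒▒▒▒▒▒
·≈▓▒▓▒▒
·▒░▒░▒▒
·▒▒@▒▒░
·█▓░≈≈▓
·░░█▒▓·
·······

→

▒▒▒▒▒▒·
≈▓▒▓▒▒·
▒░▒░▒▒·
▒▒▒@▒░·
█▓░≈≈▓·
░░█▒▓▒·
·······

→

▒▒▒▒▒··
▓▒▓▒▒░·
░▒░▒▒▓·
▒▒▒@░░·
▓░≈≈▓▓·
░█▒▓▒░·
·······

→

▒▒▒▒···
▒▓▒▒░░·
▒░▒▒▓▒·
▒▒▒@░▒·
░≈≈▓▓░·
█▒▓▒░░·
·······

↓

▒▓▒▒░░·
▒░▒▒▓▒·
▒▒▒░░▒·
░≈≈@▓░·
█▒▓▒░░·
·░▒▓▒▒·
·······

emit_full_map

▒░▒≈≈█░··
░≈▒█▓█▒··
▓░▒▒▓█░··
▒▒≈▒▒▓▓··
░▒▓▒▒░≈··
·≈≈▓▒▓▒··
·░≈▒▒░▓··
·▒░░░▒▒··
·▒▒▒▒▒▒··
·≈▓▒▓▒▒░░
·▒░▒░▒▒▓▒
·▒▒▒▒▒░░▒
·█▓░≈≈@▓░
·░░█▒▓▒░░
····░▒▓▒▒

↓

▒░▒▒▓▒·
▒▒▒░░▒·
░≈≈▓▓░·
█▒▓@░░·
·░▒▓▒▒·
·≈▓░░▒·
·······

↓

▒▒▒░░▒·
░≈≈▓▓░·
█▒▓▒░░·
·░▒@▒▒·
·≈▓░░▒·
·▒≈▒░▒·
·······

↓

░≈≈▓▓░·
█▒▓▒░░·
·░▒▓▒▒·
·≈▓@░▒·
·▒≈▒░▒·
·▒░█▒▒·
·······

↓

█▒▓▒░░·
·░▒▓▒▒·
·≈▓░░▒·
·▒≈@░▒·
·▒░█▒▒·
·▒▓▒▓░·
·······

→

▒▓▒░░··
░▒▓▒▒▒·
≈▓░░▒▓·
▒≈▒@▒█·
▒░█▒▒░·
▒▓▒▓░█·
·······

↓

░▒▓▒▒▒·
≈▓░░▒▓·
▒≈▒░▒█·
▒░█@▒░·
▒▓▒▓░█·
·▒▒▓≈▒·
·······

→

▒▓▒▒▒··
▓░░▒▓█·
≈▒░▒█▒·
░█▒@░▓·
▓▒▓░█▒·
▒▒▓≈▒█·
·······

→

▓▒▒▒···
░░▒▓█▒·
▒░▒█▒░·
█▒▒@▓▒·
▒▓░█▒▒·
▒▓≈▒█░·
·······

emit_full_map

▒░▒≈≈█░·····
░≈▒█▓█▒·····
▓░▒▒▓█░·····
▒▒≈▒▒▓▓·····
░▒▓▒▒░≈·····
·≈≈▓▒▓▒·····
·░≈▒▒░▓·····
·▒░░░▒▒·····
·▒▒▒▒▒▒·····
·≈▓▒▓▒▒░░···
·▒░▒░▒▒▓▒···
·▒▒▒▒▒░░▒···
·█▓░≈≈▓▓░···
·░░█▒▓▒░░···
····░▒▓▒▒▒··
····≈▓░░▒▓█▒
····▒≈▒░▒█▒░
····▒░█▒▒@▓▒
····▒▓▒▓░█▒▒
·····▒▒▓≈▒█░

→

▒▒▒····
░▒▓█▒≈·
░▒█▒░█·
▒▒░@▒▒·
▓░█▒▒█·
▓≈▒█░░·
·······

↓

░▒▓█▒≈·
░▒█▒░█·
▒▒░▓▒▒·
▓░█@▒█·
▓≈▒█░░·
·█▒▒░░·
·······

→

▒▓█▒≈··
▒█▒░█▒·
▒░▓▒▒▒·
░█▒@█≈·
≈▒█░░█·
█▒▒░░▓·
·······

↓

▒█▒░█▒·
▒░▓▒▒▒·
░█▒▒█≈·
≈▒█@░█·
█▒▒░░▓·
·▓▒█▒▓·
·······

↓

▒░▓▒▒▒·
░█▒▒█≈·
≈▒█░░█·
█▒▒@░▓·
·▓▒█▒▓·
·▓▓▒█▓·
·······

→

░▓▒▒▒··
█▒▒█≈▒·
▒█░░█▒·
▒▒░@▓░·
▓▒█▒▓▓·
▓▓▒█▓░·
·······

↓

█▒▒█≈▒·
▒█░░█▒·
▒▒░░▓░·
▓▒█@▓▓·
▓▓▒█▓░·
·▓░▒▓▒·
·······

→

▒▒█≈▒··
█░░█▒▒·
▒░░▓░▒·
▒█▒@▓░·
▓▒█▓░≈·
▓░▒▓▒≈·
·······

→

▒█≈▒···
░░█▒▒▒·
░░▓░▒░·
█▒▓@░▓·
▒█▓░≈▒·
░▒▓▒≈≈·
·······

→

█≈▒····
░█▒▒▒▒·
░▓░▒░▒·
▒▓▓@▓▒·
█▓░≈▒▒·
▒▓▒≈≈░·
·······

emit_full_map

▒░▒≈≈█░···········
░≈▒█▓█▒···········
▓░▒▒▓█░···········
▒▒≈▒▒▓▓···········
░▒▓▒▒░≈···········
·≈≈▓▒▓▒···········
·░≈▒▒░▓···········
·▒░░░▒▒···········
·▒▒▒▒▒▒···········
·≈▓▒▓▒▒░░·········
·▒░▒░▒▒▓▒·········
·▒▒▒▒▒░░▒·········
·█▓░≈≈▓▓░·········
·░░█▒▓▒░░·········
····░▒▓▒▒▒········
····≈▓░░▒▓█▒≈·····
····▒≈▒░▒█▒░█▒····
····▒░█▒▒░▓▒▒▒····
····▒▓▒▓░█▒▒█≈▒···
·····▒▒▓≈▒█░░█▒▒▒▒
········█▒▒░░▓░▒░▒
·········▓▒█▒▓▓@▓▒
·········▓▓▒█▓░≈▒▒
··········▓░▒▓▒≈≈░


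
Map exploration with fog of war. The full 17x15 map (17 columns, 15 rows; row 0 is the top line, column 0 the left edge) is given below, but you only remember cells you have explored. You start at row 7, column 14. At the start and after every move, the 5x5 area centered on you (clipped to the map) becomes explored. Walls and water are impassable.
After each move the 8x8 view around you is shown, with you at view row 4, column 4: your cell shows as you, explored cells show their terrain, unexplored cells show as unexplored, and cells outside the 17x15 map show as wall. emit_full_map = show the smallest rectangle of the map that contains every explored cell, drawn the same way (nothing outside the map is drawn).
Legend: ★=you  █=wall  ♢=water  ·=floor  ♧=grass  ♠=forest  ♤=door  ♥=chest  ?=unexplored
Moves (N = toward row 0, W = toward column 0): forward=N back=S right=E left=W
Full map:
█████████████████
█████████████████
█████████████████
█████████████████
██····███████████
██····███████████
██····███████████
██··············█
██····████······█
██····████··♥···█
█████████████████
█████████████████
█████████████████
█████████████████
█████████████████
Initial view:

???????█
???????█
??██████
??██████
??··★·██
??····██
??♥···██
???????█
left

????????
????????
??██████
??██████
??··★··█
??·····█
??·♥···█
????????

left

????????
????????
??██████
??██████
??··★···
??······
??··♥···
????????

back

????????
??██████
??██████
??······
??··★···
??··♥···
??█████?
????????

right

????????
?███████
?███████
?······█
?···★··█
?··♥···█
?██████?
????????

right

???????█
████████
████████
······██
····★·██
··♥···██
████████
???????█

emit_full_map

███████
███████
······█
····★·█
··♥···█
███████

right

??????██
████████
████████
·····███
····★███
·♥···███
████████
??????██

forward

??????██
??????██
████████
████████
····★███
·····███
·♥···███
████████

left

???????█
???????█
████████
████████
····★·██
······██
··♥···██
████████

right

??????██
??????██
████████
████████
····★███
·····███
·♥···███
████████

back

??????██
████████
████████
·····███
····★███
·♥···███
████████
??????██

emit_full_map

███████
███████
······█
·····★█
··♥···█
███████

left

???????█
████████
████████
······██
····★·██
··♥···██
████████
???????█

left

????????
?███████
?███████
?······█
?···★··█
?··♥···█
?███████
????????


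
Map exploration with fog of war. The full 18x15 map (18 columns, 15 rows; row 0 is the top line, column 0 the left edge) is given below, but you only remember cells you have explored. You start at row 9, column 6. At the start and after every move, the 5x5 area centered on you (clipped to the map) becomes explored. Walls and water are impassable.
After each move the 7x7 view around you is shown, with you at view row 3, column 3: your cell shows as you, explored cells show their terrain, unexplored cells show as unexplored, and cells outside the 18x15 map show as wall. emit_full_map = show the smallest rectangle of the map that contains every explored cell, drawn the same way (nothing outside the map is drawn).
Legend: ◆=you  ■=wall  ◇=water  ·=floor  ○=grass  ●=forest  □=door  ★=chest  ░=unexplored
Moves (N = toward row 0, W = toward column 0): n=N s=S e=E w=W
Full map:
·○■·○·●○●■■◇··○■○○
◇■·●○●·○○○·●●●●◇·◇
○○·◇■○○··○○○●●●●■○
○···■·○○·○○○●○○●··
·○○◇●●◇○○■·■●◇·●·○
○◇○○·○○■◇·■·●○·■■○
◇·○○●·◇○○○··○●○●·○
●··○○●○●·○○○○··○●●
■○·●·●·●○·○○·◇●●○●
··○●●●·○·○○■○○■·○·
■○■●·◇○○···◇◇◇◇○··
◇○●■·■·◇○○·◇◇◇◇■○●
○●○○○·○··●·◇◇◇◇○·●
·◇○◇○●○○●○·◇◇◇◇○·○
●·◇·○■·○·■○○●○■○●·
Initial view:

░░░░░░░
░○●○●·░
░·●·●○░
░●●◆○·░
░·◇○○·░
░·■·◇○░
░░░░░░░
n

░░░░░░░
░●·◇○○░
░○●○●·░
░·●◆●○░
░●●·○·░
░·◇○○·░
░·■·◇○░

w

░░░░░░░
░○●·◇○○
░○○●○●·
░●·◆·●○
░●●●·○·
░●·◇○○·
░░·■·◇○

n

░░░░░░░
░○·○○■░
░○●·◇○○
░○○◆○●·
░●·●·●○
░●●●·○·
░●·◇○○·

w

░░░░░░░
░○○·○○■
░○○●·◇○
░·○◆●○●
░·●·●·●
░○●●●·○
░░●·◇○○

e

░░░░░░░
○○·○○■░
○○●·◇○○
·○○◆○●·
·●·●·●○
○●●●·○·
░●·◇○○·

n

░░░░░░░
░◇●●◇○░
○○·○○■░
○○●◆◇○○
·○○●○●·
·●·●·●○
○●●●·○·

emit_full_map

░◇●●◇○░
○○·○○■░
○○●◆◇○○
·○○●○●·
·●·●·●○
○●●●·○·
░●·◇○○·
░░·■·◇○

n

░░░░░░░
░·■·○○░
░◇●●◇○░
○○·◆○■░
○○●·◇○○
·○○●○●·
·●·●·●○

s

░·■·○○░
░◇●●◇○░
○○·○○■░
○○●◆◇○○
·○○●○●·
·●·●·●○
○●●●·○·

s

░◇●●◇○░
○○·○○■░
○○●·◇○○
·○○◆○●·
·●·●·●○
○●●●·○·
░●·◇○○·

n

░·■·○○░
░◇●●◇○░
○○·○○■░
○○●◆◇○○
·○○●○●·
·●·●·●○
○●●●·○·

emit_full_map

░·■·○○░
░◇●●◇○░
○○·○○■░
○○●◆◇○○
·○○●○●·
·●·●·●○
○●●●·○·
░●·◇○○·
░░·■·◇○

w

░░·■·○○
░○◇●●◇○
░○○·○○■
░○○◆·◇○
░·○○●○●
░·●·●·●
░○●●●·○

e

░·■·○○░
○◇●●◇○░
○○·○○■░
○○●◆◇○○
·○○●○●·
·●·●·●○
○●●●·○·

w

░░·■·○○
░○◇●●◇○
░○○·○○■
░○○◆·◇○
░·○○●○●
░·●·●·●
░○●●●·○

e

░·■·○○░
○◇●●◇○░
○○·○○■░
○○●◆◇○○
·○○●○●·
·●·●·●○
○●●●·○·

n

░░░░░░░
░·■·○○░
○◇●●◇○░
○○·◆○■░
○○●·◇○○
·○○●○●·
·●·●·●○

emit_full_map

░·■·○○░
○◇●●◇○░
○○·◆○■░
○○●·◇○○
·○○●○●·
·●·●·●○
○●●●·○·
░●·◇○○·
░░·■·◇○


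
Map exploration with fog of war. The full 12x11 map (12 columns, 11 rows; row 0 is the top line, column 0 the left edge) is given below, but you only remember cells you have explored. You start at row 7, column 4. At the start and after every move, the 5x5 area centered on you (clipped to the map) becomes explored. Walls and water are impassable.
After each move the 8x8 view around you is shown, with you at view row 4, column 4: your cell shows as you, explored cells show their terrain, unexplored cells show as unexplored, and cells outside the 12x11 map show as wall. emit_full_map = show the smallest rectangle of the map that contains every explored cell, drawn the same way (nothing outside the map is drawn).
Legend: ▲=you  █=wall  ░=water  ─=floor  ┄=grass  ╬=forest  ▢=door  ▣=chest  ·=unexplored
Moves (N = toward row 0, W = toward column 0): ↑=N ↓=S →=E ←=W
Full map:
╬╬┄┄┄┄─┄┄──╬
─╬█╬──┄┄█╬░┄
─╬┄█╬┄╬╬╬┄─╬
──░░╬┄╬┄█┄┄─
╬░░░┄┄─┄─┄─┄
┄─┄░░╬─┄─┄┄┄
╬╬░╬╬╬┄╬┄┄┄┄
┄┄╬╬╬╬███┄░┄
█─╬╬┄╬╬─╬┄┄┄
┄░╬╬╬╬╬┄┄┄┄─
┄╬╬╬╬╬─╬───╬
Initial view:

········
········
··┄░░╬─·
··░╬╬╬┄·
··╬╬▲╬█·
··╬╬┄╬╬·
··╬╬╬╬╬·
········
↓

········
··┄░░╬─·
··░╬╬╬┄·
··╬╬╬╬█·
··╬╬▲╬╬·
··╬╬╬╬╬·
··╬╬╬╬─·
████████

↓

··┄░░╬─·
··░╬╬╬┄·
··╬╬╬╬█·
··╬╬┄╬╬·
··╬╬▲╬╬·
··╬╬╬╬─·
████████
████████

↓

··░╬╬╬┄·
··╬╬╬╬█·
··╬╬┄╬╬·
··╬╬╬╬╬·
··╬╬▲╬─·
████████
████████
████████

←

█··░╬╬╬┄
█··╬╬╬╬█
█·─╬╬┄╬╬
█·░╬╬╬╬╬
█·╬╬▲╬╬─
████████
████████
████████

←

██··░╬╬╬
██··╬╬╬╬
███─╬╬┄╬
██┄░╬╬╬╬
██┄╬▲╬╬╬
████████
████████
████████

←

███··░╬╬
███··╬╬╬
████─╬╬┄
███┄░╬╬╬
███┄▲╬╬╬
████████
████████
████████

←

████··░╬
████··╬╬
█████─╬╬
████┄░╬╬
████▲╬╬╬
████████
████████
████████

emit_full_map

··┄░░╬─
··░╬╬╬┄
··╬╬╬╬█
█─╬╬┄╬╬
┄░╬╬╬╬╬
▲╬╬╬╬╬─

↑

████··┄░
████··░╬
████┄┄╬╬
█████─╬╬
████▲░╬╬
████┄╬╬╬
████████
████████

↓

████··░╬
████┄┄╬╬
█████─╬╬
████┄░╬╬
████▲╬╬╬
████████
████████
████████

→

███··░╬╬
███┄┄╬╬╬
████─╬╬┄
███┄░╬╬╬
███┄▲╬╬╬
████████
████████
████████

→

██··░╬╬╬
██┄┄╬╬╬╬
███─╬╬┄╬
██┄░╬╬╬╬
██┄╬▲╬╬╬
████████
████████
████████

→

█··░╬╬╬┄
█┄┄╬╬╬╬█
██─╬╬┄╬╬
█┄░╬╬╬╬╬
█┄╬╬▲╬╬─
████████
████████
████████

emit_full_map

··┄░░╬─
··░╬╬╬┄
┄┄╬╬╬╬█
█─╬╬┄╬╬
┄░╬╬╬╬╬
┄╬╬▲╬╬─


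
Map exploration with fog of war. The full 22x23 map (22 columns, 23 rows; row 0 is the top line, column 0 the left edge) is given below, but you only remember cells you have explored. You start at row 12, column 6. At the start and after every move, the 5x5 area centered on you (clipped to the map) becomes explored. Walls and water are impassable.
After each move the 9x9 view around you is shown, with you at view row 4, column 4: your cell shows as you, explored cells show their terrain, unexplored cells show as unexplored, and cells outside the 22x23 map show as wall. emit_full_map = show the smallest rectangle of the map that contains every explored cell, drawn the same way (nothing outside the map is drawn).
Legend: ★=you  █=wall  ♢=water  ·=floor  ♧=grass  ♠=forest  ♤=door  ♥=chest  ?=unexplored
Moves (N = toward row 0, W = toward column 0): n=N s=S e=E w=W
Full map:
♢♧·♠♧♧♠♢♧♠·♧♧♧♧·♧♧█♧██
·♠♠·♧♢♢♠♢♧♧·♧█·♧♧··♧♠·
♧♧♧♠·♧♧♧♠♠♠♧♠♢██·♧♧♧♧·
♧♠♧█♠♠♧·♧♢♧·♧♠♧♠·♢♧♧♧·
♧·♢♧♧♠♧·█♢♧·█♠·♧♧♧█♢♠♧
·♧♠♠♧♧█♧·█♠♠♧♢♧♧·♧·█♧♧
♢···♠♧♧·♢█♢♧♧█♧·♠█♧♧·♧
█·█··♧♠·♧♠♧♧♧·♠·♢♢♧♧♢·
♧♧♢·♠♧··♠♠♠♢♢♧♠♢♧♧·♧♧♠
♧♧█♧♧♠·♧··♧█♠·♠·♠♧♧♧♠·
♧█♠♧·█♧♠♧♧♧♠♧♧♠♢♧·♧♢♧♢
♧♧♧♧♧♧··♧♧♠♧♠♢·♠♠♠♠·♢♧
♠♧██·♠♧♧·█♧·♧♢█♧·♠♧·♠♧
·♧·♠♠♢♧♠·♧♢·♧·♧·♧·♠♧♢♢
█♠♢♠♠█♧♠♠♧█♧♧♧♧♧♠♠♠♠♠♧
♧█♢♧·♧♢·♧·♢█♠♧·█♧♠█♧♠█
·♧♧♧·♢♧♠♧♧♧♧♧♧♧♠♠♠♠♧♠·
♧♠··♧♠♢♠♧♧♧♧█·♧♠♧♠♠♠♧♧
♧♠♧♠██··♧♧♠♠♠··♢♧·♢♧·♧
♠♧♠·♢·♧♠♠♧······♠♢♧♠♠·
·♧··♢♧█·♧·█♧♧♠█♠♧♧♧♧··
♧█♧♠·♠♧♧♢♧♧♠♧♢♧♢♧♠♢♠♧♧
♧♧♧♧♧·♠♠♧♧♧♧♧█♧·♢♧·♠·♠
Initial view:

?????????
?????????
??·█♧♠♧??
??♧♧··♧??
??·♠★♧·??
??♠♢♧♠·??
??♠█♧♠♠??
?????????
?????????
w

?????????
?????????
??♧·█♧♠♧?
??♧♧♧··♧?
??█·★♧♧·?
??♠♠♢♧♠·?
??♠♠█♧♠♠?
?????????
?????????

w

?????????
?????????
??♠♧·█♧♠♧
??♧♧♧♧··♧
??██★♠♧♧·
??·♠♠♢♧♠·
??♢♠♠█♧♠♠
?????????
?????????

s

?????????
??♠♧·█♧♠♧
??♧♧♧♧··♧
??██·♠♧♧·
??·♠★♢♧♠·
??♢♠♠█♧♠♠
??♢♧·♧♢??
?????????
?????????

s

??♠♧·█♧♠♧
??♧♧♧♧··♧
??██·♠♧♧·
??·♠♠♢♧♠·
??♢♠★█♧♠♠
??♢♧·♧♢??
??♧♧·♢♧??
?????????
?????????

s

??♧♧♧♧··♧
??██·♠♧♧·
??·♠♠♢♧♠·
??♢♠♠█♧♠♠
??♢♧★♧♢??
??♧♧·♢♧??
??··♧♠♢??
?????????
?????????

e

?♧♧♧♧··♧?
?██·♠♧♧·?
?·♠♠♢♧♠·?
?♢♠♠█♧♠♠?
?♢♧·★♢·??
?♧♧·♢♧♠??
?··♧♠♢♠??
?????????
?????????

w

??♧♧♧♧··♧
??██·♠♧♧·
??·♠♠♢♧♠·
??♢♠♠█♧♠♠
??♢♧★♧♢·?
??♧♧·♢♧♠?
??··♧♠♢♠?
?????????
?????????

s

??██·♠♧♧·
??·♠♠♢♧♠·
??♢♠♠█♧♠♠
??♢♧·♧♢·?
??♧♧★♢♧♠?
??··♧♠♢♠?
??♧♠██·??
?????????
?????????

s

??·♠♠♢♧♠·
??♢♠♠█♧♠♠
??♢♧·♧♢·?
??♧♧·♢♧♠?
??··★♠♢♠?
??♧♠██·??
??♠·♢·♧??
?????????
?????????

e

?·♠♠♢♧♠·?
?♢♠♠█♧♠♠?
?♢♧·♧♢·??
?♧♧·♢♧♠??
?··♧★♢♠??
?♧♠██··??
?♠·♢·♧♠??
?????????
?????????

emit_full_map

♠♧·█♧♠♧
♧♧♧♧··♧
██·♠♧♧·
·♠♠♢♧♠·
♢♠♠█♧♠♠
♢♧·♧♢·?
♧♧·♢♧♠?
··♧★♢♠?
♧♠██··?
♠·♢·♧♠?

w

??·♠♠♢♧♠·
??♢♠♠█♧♠♠
??♢♧·♧♢·?
??♧♧·♢♧♠?
??··★♠♢♠?
??♧♠██··?
??♠·♢·♧♠?
?????????
?????????

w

█??·♠♠♢♧♠
█??♢♠♠█♧♠
█?█♢♧·♧♢·
█?♧♧♧·♢♧♠
█?♠·★♧♠♢♠
█?♠♧♠██··
█?♧♠·♢·♧♠
█????????
█????????

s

█??♢♠♠█♧♠
█?█♢♧·♧♢·
█?♧♧♧·♢♧♠
█?♠··♧♠♢♠
█?♠♧★██··
█?♧♠·♢·♧♠
█?♧··♢♧??
█????????
█????????

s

█?█♢♧·♧♢·
█?♧♧♧·♢♧♠
█?♠··♧♠♢♠
█?♠♧♠██··
█?♧♠★♢·♧♠
█?♧··♢♧??
█?█♧♠·♠??
█????????
█████████

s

█?♧♧♧·♢♧♠
█?♠··♧♠♢♠
█?♠♧♠██··
█?♧♠·♢·♧♠
█?♧·★♢♧??
█?█♧♠·♠??
█?♧♧♧♧·??
█████████
█████████

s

█?♠··♧♠♢♠
█?♠♧♠██··
█?♧♠·♢·♧♠
█?♧··♢♧??
█?█♧★·♠??
█?♧♧♧♧·??
█████████
█████████
█████████

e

?♠··♧♠♢♠?
?♠♧♠██··?
?♧♠·♢·♧♠?
?♧··♢♧█??
?█♧♠★♠♧??
?♧♧♧♧·♠??
█████████
█████████
█████████

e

♠··♧♠♢♠??
♠♧♠██··??
♧♠·♢·♧♠??
♧··♢♧█·??
█♧♠·★♧♧??
♧♧♧♧·♠♠??
█████████
█████████
█████████

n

♧♧♧·♢♧♠??
♠··♧♠♢♠??
♠♧♠██··??
♧♠·♢·♧♠??
♧··♢★█·??
█♧♠·♠♧♧??
♧♧♧♧·♠♠??
█████████
█████████

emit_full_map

?♠♧·█♧♠♧
?♧♧♧♧··♧
?██·♠♧♧·
?·♠♠♢♧♠·
?♢♠♠█♧♠♠
█♢♧·♧♢·?
♧♧♧·♢♧♠?
♠··♧♠♢♠?
♠♧♠██··?
♧♠·♢·♧♠?
♧··♢★█·?
█♧♠·♠♧♧?
♧♧♧♧·♠♠?

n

█♢♧·♧♢·??
♧♧♧·♢♧♠??
♠··♧♠♢♠??
♠♧♠██··??
♧♠·♢★♧♠??
♧··♢♧█·??
█♧♠·♠♧♧??
♧♧♧♧·♠♠??
█████████

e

♢♧·♧♢·???
♧♧·♢♧♠???
··♧♠♢♠♧??
♧♠██··♧??
♠·♢·★♠♠??
··♢♧█·♧??
♧♠·♠♧♧♢??
♧♧♧·♠♠???
█████████

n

♢♠♠█♧♠♠??
♢♧·♧♢·???
♧♧·♢♧♠♧??
··♧♠♢♠♧??
♧♠██★·♧??
♠·♢·♧♠♠??
··♢♧█·♧??
♧♠·♠♧♧♢??
♧♧♧·♠♠???

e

♠♠█♧♠♠???
♧·♧♢·????
♧·♢♧♠♧♧??
·♧♠♢♠♧♧??
♠██·★♧♧??
·♢·♧♠♠♧??
·♢♧█·♧·??
♠·♠♧♧♢???
♧♧·♠♠????

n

♠♠♢♧♠·???
♠♠█♧♠♠???
♧·♧♢·♧·??
♧·♢♧♠♧♧??
·♧♠♢★♧♧??
♠██··♧♧??
·♢·♧♠♠♧??
·♢♧█·♧·??
♠·♠♧♧♢???

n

█·♠♧♧·???
♠♠♢♧♠·???
♠♠█♧♠♠♧??
♧·♧♢·♧·??
♧·♢♧★♧♧??
·♧♠♢♠♧♧??
♠██··♧♧??
·♢·♧♠♠♧??
·♢♧█·♧·??

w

██·♠♧♧·??
·♠♠♢♧♠·??
♢♠♠█♧♠♠♧?
♢♧·♧♢·♧·?
♧♧·♢★♠♧♧?
··♧♠♢♠♧♧?
♧♠██··♧♧?
♠·♢·♧♠♠♧?
··♢♧█·♧·?

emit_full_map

?♠♧·█♧♠♧?
?♧♧♧♧··♧?
?██·♠♧♧·?
?·♠♠♢♧♠·?
?♢♠♠█♧♠♠♧
█♢♧·♧♢·♧·
♧♧♧·♢★♠♧♧
♠··♧♠♢♠♧♧
♠♧♠██··♧♧
♧♠·♢·♧♠♠♧
♧··♢♧█·♧·
█♧♠·♠♧♧♢?
♧♧♧♧·♠♠??

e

█·♠♧♧·???
♠♠♢♧♠·???
♠♠█♧♠♠♧??
♧·♧♢·♧·??
♧·♢♧★♧♧??
·♧♠♢♠♧♧??
♠██··♧♧??
·♢·♧♠♠♧??
·♢♧█·♧·??

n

♧♧♧··♧???
█·♠♧♧·???
♠♠♢♧♠·♧??
♠♠█♧♠♠♧??
♧·♧♢★♧·??
♧·♢♧♠♧♧??
·♧♠♢♠♧♧??
♠██··♧♧??
·♢·♧♠♠♧??

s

█·♠♧♧·???
♠♠♢♧♠·♧??
♠♠█♧♠♠♧??
♧·♧♢·♧·??
♧·♢♧★♧♧??
·♧♠♢♠♧♧??
♠██··♧♧??
·♢·♧♠♠♧??
·♢♧█·♧·??

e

·♠♧♧·????
♠♢♧♠·♧???
♠█♧♠♠♧█??
·♧♢·♧·♢??
·♢♧♠★♧♧??
♧♠♢♠♧♧♧??
██··♧♧♠??
♢·♧♠♠♧???
♢♧█·♧·???

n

♧♧··♧????
·♠♧♧·????
♠♢♧♠·♧♢??
♠█♧♠♠♧█??
·♧♢·★·♢??
·♢♧♠♧♧♧??
♧♠♢♠♧♧♧??
██··♧♧♠??
♢·♧♠♠♧???

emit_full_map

?♠♧·█♧♠♧??
?♧♧♧♧··♧??
?██·♠♧♧·??
?·♠♠♢♧♠·♧♢
?♢♠♠█♧♠♠♧█
█♢♧·♧♢·★·♢
♧♧♧·♢♧♠♧♧♧
♠··♧♠♢♠♧♧♧
♠♧♠██··♧♧♠
♧♠·♢·♧♠♠♧?
♧··♢♧█·♧·?
█♧♠·♠♧♧♢??
♧♧♧♧·♠♠???

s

·♠♧♧·????
♠♢♧♠·♧♢??
♠█♧♠♠♧█??
·♧♢·♧·♢??
·♢♧♠★♧♧??
♧♠♢♠♧♧♧??
██··♧♧♠??
♢·♧♠♠♧???
♢♧█·♧·???

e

♠♧♧·?????
♢♧♠·♧♢???
█♧♠♠♧█♧??
♧♢·♧·♢█??
♢♧♠♧★♧♧??
♠♢♠♧♧♧♧??
█··♧♧♠♠??
·♧♠♠♧????
♧█·♧·????

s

♢♧♠·♧♢???
█♧♠♠♧█♧??
♧♢·♧·♢█??
♢♧♠♧♧♧♧??
♠♢♠♧★♧♧??
█··♧♧♠♠??
·♧♠♠♧··??
♧█·♧·????
♠♧♧♢?????

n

♠♧♧·?????
♢♧♠·♧♢???
█♧♠♠♧█♧??
♧♢·♧·♢█??
♢♧♠♧★♧♧??
♠♢♠♧♧♧♧??
█··♧♧♠♠??
·♧♠♠♧··??
♧█·♧·????

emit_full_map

?♠♧·█♧♠♧???
?♧♧♧♧··♧???
?██·♠♧♧·???
?·♠♠♢♧♠·♧♢?
?♢♠♠█♧♠♠♧█♧
█♢♧·♧♢·♧·♢█
♧♧♧·♢♧♠♧★♧♧
♠··♧♠♢♠♧♧♧♧
♠♧♠██··♧♧♠♠
♧♠·♢·♧♠♠♧··
♧··♢♧█·♧·??
█♧♠·♠♧♧♢???
♧♧♧♧·♠♠????
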